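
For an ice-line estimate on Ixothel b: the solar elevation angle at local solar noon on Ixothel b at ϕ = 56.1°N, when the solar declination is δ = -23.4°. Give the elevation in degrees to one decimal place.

10.5°

At local noon the hour angle is zero, so the zenith angle equals |ϕ − δ| = |+56.1° − (-23.400°)| = 79.500°.
Elevation = 90° − 79.500° = 10.5°.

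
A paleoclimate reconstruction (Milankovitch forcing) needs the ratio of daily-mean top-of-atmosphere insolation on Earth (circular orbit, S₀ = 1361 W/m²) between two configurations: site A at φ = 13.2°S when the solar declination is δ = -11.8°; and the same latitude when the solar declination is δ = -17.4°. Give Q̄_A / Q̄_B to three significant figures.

Q̄_A / Q̄_B ≈ 0.989

— Configuration A (φ=-13.2°):
cos H₀ = −tan(-13.2°) tan(-11.800°) = -0.0490, H₀ = 1.6198 rad.
Bracket: H₀ sin φ sin δ + cos φ cos δ sin H₀ = 1.6198×-0.22835×-0.20450 + 0.97358×0.97887×0.99880 = 0.075641 + 0.951865 = 1.027506.
Q̄ = (S₀/π) × [bracket] = (1361/π) × 1.027506 = 445.14 W/m².
— Configuration B (φ=-13.2°):
cos H₀ = −tan(-13.2°) tan(-17.400°) = -0.0735, H₀ = 1.6444 rad.
Bracket: H₀ sin φ sin δ + cos φ cos δ sin H₀ = 1.6444×-0.22835×-0.29904 + 0.97358×0.95424×0.99730 = 0.112289 + 0.926521 = 1.038810.
Q̄ = (S₀/π) × [bracket] = (1361/π) × 1.038810 = 450.03 W/m².
Ratio Q̄_A / Q̄_B = 445.14 / 450.03 = 0.9891.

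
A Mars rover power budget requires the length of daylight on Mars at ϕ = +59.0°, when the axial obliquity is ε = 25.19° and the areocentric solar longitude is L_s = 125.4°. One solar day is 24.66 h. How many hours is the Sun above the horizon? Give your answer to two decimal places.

17.54 h

sin δ = sin 25.19° × sin 125.4° = 0.34694, so δ = +20.300°.
cos h₀ = −tan ϕ · tan δ = −tan(+59.0°) × tan(+20.300°) = -0.6156, so h₀ = 2.2340 rad = 128.00°.
Daylight = 2h₀/(2π) × 24.66 h = (2.2340/π) × 24.66 = 17.54 h.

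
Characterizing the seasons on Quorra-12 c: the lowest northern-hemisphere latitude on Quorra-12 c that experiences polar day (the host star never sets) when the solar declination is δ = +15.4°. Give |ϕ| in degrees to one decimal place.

|ϕ| = 74.6°

Polar day requires cos h₀ = −tan ϕ tan δ ≤ −1, i.e. tan ϕ tan δ ≥ 1.
The boundary is |tan ϕ| · |tan δ| = 1, so |ϕ| = 90° − |δ| = 90° − 15.4° = 74.6° in the northern hemisphere.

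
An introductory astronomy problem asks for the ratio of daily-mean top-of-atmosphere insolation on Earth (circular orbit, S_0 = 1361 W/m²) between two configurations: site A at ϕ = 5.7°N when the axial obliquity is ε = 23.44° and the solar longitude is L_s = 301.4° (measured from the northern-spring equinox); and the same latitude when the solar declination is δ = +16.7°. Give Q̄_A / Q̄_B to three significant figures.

— Configuration A (ϕ=+5.7°):
Solar declination: sin δ = sin ε · sin L_s = sin 23.44° × sin 301.4° = -0.33953, so δ = -19.848°.
cos h₀ = −tan(+5.7°) tan(-19.848°) = 0.0360, h₀ = 1.5348 rad.
Bracket: h₀ sin ϕ sin δ + cos ϕ cos δ sin h₀ = 1.5348×0.09932×-0.33953 + 0.99506×0.94059×0.99935 = -0.051757 + 0.935335 = 0.883578.
Q̄ = (S_0/π) × [bracket] = (1361/π) × 0.883578 = 382.78 W/m².
— Configuration B (ϕ=+5.7°):
cos h₀ = −tan(+5.7°) tan(+16.700°) = -0.0299, h₀ = 1.6007 rad.
Bracket: h₀ sin ϕ sin δ + cos ϕ cos δ sin h₀ = 1.6007×0.09932×0.28736 + 0.99506×0.95782×0.99955 = 0.045685 + 0.952659 = 0.998344.
Q̄ = (S_0/π) × [bracket] = (1361/π) × 0.998344 = 432.50 W/m².
Ratio Q̄_A / Q̄_B = 382.78 / 432.50 = 0.8850.

Q̄_A / Q̄_B ≈ 0.885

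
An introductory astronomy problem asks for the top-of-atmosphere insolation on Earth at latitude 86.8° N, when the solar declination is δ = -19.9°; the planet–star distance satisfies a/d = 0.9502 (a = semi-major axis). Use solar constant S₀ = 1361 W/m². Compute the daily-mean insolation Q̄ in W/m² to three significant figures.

Q̄ ≈ 0.00 W/m²

cos H₀ = −tan(+86.8°) tan(-19.900°) = 6.4748 ≥ 1 ⇒ polar night, H₀ = 0 and Q̄ = 0.
Inverse-square distance factor (a/d)² = 0.9502² = 0.902880.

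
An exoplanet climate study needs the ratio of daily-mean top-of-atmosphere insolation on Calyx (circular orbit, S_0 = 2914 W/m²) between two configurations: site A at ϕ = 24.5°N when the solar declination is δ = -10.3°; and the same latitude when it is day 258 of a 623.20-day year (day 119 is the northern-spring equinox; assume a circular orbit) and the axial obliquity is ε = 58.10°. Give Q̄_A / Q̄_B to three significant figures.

Q̄_A / Q̄_B ≈ 0.668

— Configuration A (ϕ=+24.5°):
cos h₀ = −tan(+24.5°) tan(-10.300°) = 0.0828, h₀ = 1.4879 rad.
Bracket: h₀ sin ϕ sin δ + cos ϕ cos δ sin h₀ = 1.4879×0.41469×-0.17880 + 0.90996×0.98389×0.99656 = -0.110323 + 0.892221 = 0.781898.
Q̄ = (S_0/π) × [bracket] = (2914/π) × 0.781898 = 725.25 W/m².
— Configuration B (ϕ=+24.5°):
Solar longitude: L_s = 360° × (258 − 119)/623.20 = 80.295°.
sin δ = sin 58.10° × sin 80.295° = 0.83682, so δ = +56.806°.
cos h₀ = −tan(+24.5°) tan(+56.806°) = -0.6966, h₀ = 2.3414 rad.
Bracket: h₀ sin ϕ sin δ + cos ϕ cos δ sin h₀ = 2.3414×0.41469×0.83682 + 0.90996×0.54747×0.71748 = 0.812515 + 0.357431 = 1.169946.
Q̄ = (S_0/π) × [bracket] = (2914/π) × 1.169946 = 1085.2 W/m².
Ratio Q̄_A / Q̄_B = 725.25 / 1085.2 = 0.6683.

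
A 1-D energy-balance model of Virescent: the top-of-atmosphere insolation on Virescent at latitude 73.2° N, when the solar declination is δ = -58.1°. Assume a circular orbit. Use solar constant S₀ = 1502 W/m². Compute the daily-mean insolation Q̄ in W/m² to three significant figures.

Q̄ ≈ 0.00 W/m²

cos H₀ = −tan(+73.2°) tan(-58.100°) = 5.3212 ≥ 1 ⇒ polar night, H₀ = 0 and Q̄ = 0.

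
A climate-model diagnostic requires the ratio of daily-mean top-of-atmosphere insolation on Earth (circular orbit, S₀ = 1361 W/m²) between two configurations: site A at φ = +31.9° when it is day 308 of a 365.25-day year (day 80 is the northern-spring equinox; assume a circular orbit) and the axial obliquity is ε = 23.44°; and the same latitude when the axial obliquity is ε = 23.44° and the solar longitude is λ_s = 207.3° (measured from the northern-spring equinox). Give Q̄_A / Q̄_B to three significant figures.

Q̄_A / Q̄_B ≈ 0.865

— Configuration A (φ=+31.9°):
Solar longitude: λ_s = 360° × (308 − 80)/365.25 = 224.723°.
sin δ = sin 23.44° × sin 224.723° = -0.27991, so δ = -16.255°.
cos H₀ = −tan(+31.9°) tan(-16.255°) = 0.1815, H₀ = 1.3883 rad.
Bracket: H₀ sin φ sin δ + cos φ cos δ sin H₀ = 1.3883×0.52844×-0.27991 + 0.84897×0.96002×0.98339 = -0.205351 + 0.801491 = 0.596140.
Q̄ = (S₀/π) × [bracket] = (1361/π) × 0.596140 = 258.26 W/m².
— Configuration B (φ=+31.9°):
Solar declination: sin δ = sin ε · sin λ_s = sin 23.44° × sin 207.3° = -0.18245, so δ = -10.512°.
cos H₀ = −tan(+31.9°) tan(-10.512°) = 0.1155, H₀ = 1.4550 rad.
Bracket: H₀ sin φ sin δ + cos φ cos δ sin H₀ = 1.4550×0.52844×-0.18245 + 0.84897×0.98322×0.99331 = -0.140282 + 0.829140 = 0.688858.
Q̄ = (S₀/π) × [bracket] = (1361/π) × 0.688858 = 298.43 W/m².
Ratio Q̄_A / Q̄_B = 258.26 / 298.43 = 0.8654.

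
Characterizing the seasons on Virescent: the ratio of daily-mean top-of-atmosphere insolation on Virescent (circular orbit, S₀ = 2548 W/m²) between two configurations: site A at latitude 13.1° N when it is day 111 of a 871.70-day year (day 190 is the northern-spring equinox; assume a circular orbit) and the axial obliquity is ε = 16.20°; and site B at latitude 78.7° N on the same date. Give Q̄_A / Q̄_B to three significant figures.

Q̄_A / Q̄_B ≈ 42.2

— Configuration A (φ=+13.1°):
Solar longitude: λ_s = 360° × (111 − 190)/871.70 = -32.626°, i.e. -32.626° + 360° = 327.374°.
sin δ = sin 16.20° × sin 327.374° = -0.15042, so δ = -8.651°.
cos H₀ = −tan(+13.1°) tan(-8.651°) = 0.0354, H₀ = 1.5354 rad.
Bracket: H₀ sin φ sin δ + cos φ cos δ sin H₀ = 1.5354×0.22665×-0.15042 + 0.97398×0.98862×0.99937 = -0.052346 + 0.962289 = 0.909943.
Q̄ = (S₀/π) × [bracket] = (2548/π) × 0.909943 = 738.01 W/m².
— Configuration B (φ=+78.7°):
cos H₀ = −tan(+78.7°) tan(-8.651°) = 0.7614, H₀ = 0.7053 rad.
Bracket: H₀ sin φ sin δ + cos φ cos δ sin H₀ = 0.7053×0.98061×-0.15042 + 0.19595×0.98862×0.64824 = -0.104034 + 0.125577 = 0.021543.
Q̄ = (S₀/π) × [bracket] = (2548/π) × 0.021543 = 17.473 W/m².
Ratio Q̄_A / Q̄_B = 738.01 / 17.473 = 42.24.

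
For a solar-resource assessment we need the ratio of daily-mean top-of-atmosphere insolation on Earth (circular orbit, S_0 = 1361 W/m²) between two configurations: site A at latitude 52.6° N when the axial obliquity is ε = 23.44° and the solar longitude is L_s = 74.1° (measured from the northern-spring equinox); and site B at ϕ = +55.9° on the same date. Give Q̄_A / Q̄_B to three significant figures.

— Configuration A (ϕ=+52.6°):
Solar declination: sin δ = sin ε · sin L_s = sin 23.44° × sin 74.1° = 0.38257, so δ = +22.493°.
cos h₀ = −tan(+52.6°) tan(+22.493°) = -0.5416, h₀ = 2.1431 rad.
Bracket: h₀ sin ϕ sin δ + cos ϕ cos δ sin h₀ = 2.1431×0.79441×0.38257 + 0.60738×0.92393×0.84065 = 0.651325 + 0.471753 = 1.123078.
Q̄ = (S_0/π) × [bracket] = (1361/π) × 1.123078 = 486.54 W/m².
— Configuration B (ϕ=+55.9°):
cos h₀ = −tan(+55.9°) tan(+22.493°) = -0.6116, h₀ = 2.2288 rad.
Bracket: h₀ sin ϕ sin δ + cos ϕ cos δ sin h₀ = 2.2288×0.82806×0.38257 + 0.56064×0.92393×0.79118 = 0.706064 + 0.409825 = 1.115889.
Q̄ = (S_0/π) × [bracket] = (1361/π) × 1.115889 = 483.43 W/m².
Ratio Q̄_A / Q̄_B = 486.54 / 483.43 = 1.006.

Q̄_A / Q̄_B ≈ 1.01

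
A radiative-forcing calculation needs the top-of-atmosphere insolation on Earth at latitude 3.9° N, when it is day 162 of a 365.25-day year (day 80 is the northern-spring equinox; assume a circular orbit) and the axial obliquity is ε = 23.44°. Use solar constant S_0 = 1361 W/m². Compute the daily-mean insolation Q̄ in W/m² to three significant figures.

Solar longitude: L_s = 360° × (162 − 80)/365.25 = 80.821°.
sin δ = sin 23.44° × sin 80.821° = 0.39270, so δ = +23.122°.
cos h₀ = −tan(+3.9°) tan(+23.122°) = -0.0291, h₀ = 1.5999 rad.
Bracket: h₀ sin ϕ sin δ + cos ϕ cos δ sin h₀ = 1.5999×0.06802×0.39270 + 0.99768×0.91967×0.99958 = 0.042736 + 0.917151 = 0.959887.
Q̄ = (S_0/π) × [bracket] = (1361/π) × 0.959887 = 415.8 W/m².

Q̄ ≈ 416 W/m²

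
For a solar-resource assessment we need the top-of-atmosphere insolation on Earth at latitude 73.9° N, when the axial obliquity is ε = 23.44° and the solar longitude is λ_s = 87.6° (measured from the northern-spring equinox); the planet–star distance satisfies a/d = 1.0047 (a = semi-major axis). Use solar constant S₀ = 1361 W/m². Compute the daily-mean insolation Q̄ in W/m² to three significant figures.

Solar declination: sin δ = sin ε · sin λ_s = sin 23.44° × sin 87.6° = 0.39744, so δ = +23.418°.
cos H₀ = −tan(+73.9°) tan(+23.418°) = -1.5006 ≤ −1 ⇒ polar day, H₀ = π.
Bracket: H₀ sin φ sin δ + cos φ cos δ sin H₀ = 3.1416×0.96078×0.39744 + 0.27731×0.91763×0.00000 = 1.199628 + 0.000000 = 1.199628.
Inverse-square distance factor (a/d)² = 1.0047² = 1.009422.
Q̄ = (S₀/π) × 1.009422 × [bracket] = (1361/π) × 1.009422 × 1.199628 = 524.6 W/m².

Q̄ ≈ 525 W/m²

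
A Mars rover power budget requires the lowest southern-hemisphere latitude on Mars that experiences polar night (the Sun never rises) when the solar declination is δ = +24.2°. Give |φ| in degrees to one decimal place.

Polar night requires cos H₀ = −tan φ tan δ ≥ 1, i.e. tan φ tan δ ≤ −1.
The boundary is |tan φ| · |tan δ| = 1, so |φ| = 90° − |δ| = 90° − 24.2° = 65.8° in the southern hemisphere.

|φ| = 65.8°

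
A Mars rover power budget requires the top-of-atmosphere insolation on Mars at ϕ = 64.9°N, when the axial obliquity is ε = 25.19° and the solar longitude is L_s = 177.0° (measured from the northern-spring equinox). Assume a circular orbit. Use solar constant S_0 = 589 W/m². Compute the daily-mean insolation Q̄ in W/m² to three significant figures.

Solar declination: sin δ = sin ε · sin L_s = sin 25.19° × sin 177.0° = 0.02228, so δ = +1.276°.
cos h₀ = −tan(+64.9°) tan(+1.276°) = -0.0476, h₀ = 1.6184 rad.
Bracket: h₀ sin ϕ sin δ + cos ϕ cos δ sin h₀ = 1.6184×0.90557×0.02228 + 0.42420×0.99975×0.99887 = 0.032653 + 0.423615 = 0.456268.
Q̄ = (S_0/π) × [bracket] = (589/π) × 0.456268 = 85.54 W/m².

Q̄ ≈ 85.5 W/m²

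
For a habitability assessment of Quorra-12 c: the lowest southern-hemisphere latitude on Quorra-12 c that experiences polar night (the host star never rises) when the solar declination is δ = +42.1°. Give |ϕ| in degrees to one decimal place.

|ϕ| = 47.9°

Polar night requires cos h₀ = −tan ϕ tan δ ≥ 1, i.e. tan ϕ tan δ ≤ −1.
The boundary is |tan ϕ| · |tan δ| = 1, so |ϕ| = 90° − |δ| = 90° − 42.1° = 47.9° in the southern hemisphere.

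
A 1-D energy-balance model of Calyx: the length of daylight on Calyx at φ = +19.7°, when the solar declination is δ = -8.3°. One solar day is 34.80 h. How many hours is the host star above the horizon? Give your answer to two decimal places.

16.82 h

cos H₀ = −tan φ · tan δ = −tan(+19.7°) × tan(-8.300°) = 0.0522, so H₀ = 1.5185 rad = 87.01°.
Daylight = 2H₀/(2π) × 34.80 h = (1.5185/π) × 34.80 = 16.82 h.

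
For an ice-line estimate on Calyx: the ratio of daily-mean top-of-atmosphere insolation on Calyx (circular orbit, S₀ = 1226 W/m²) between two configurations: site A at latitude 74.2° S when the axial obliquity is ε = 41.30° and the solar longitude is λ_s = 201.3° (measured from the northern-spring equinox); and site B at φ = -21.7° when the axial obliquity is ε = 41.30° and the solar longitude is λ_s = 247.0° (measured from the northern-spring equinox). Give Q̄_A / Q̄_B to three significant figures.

Q̄_A / Q̄_B ≈ 0.654

— Configuration A (φ=-74.2°):
Solar declination: sin δ = sin ε · sin λ_s = sin 41.30° × sin 201.3° = -0.23975, so δ = -13.872°.
cos H₀ = −tan(-74.2°) tan(-13.872°) = -0.8727, H₀ = 2.6315 rad.
Bracket: H₀ sin φ sin δ + cos φ cos δ sin H₀ = 2.6315×-0.96222×-0.23975 + 0.27228×0.97084×0.48826 = 0.607067 + 0.129067 = 0.736134.
Q̄ = (S₀/π) × [bracket] = (1226/π) × 0.736134 = 287.27 W/m².
— Configuration B (φ=-21.7°):
Solar declination: sin δ = sin ε · sin λ_s = sin 41.30° × sin 247.0° = -0.60753, so δ = -37.411°.
cos H₀ = −tan(-21.7°) tan(-37.411°) = -0.3044, H₀ = 1.8801 rad.
Bracket: H₀ sin φ sin δ + cos φ cos δ sin H₀ = 1.8801×-0.36975×-0.60753 + 0.92913×0.79429×0.95255 = 0.422335 + 0.702981 = 1.125316.
Q̄ = (S₀/π) × [bracket] = (1226/π) × 1.125316 = 439.15 W/m².
Ratio Q̄_A / Q̄_B = 287.27 / 439.15 = 0.6542.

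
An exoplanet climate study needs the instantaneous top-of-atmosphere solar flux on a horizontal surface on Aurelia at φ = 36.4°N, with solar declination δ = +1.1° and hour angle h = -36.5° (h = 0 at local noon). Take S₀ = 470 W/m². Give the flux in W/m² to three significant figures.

309 W/m²

cos θ_z = sin φ sin δ + cos φ cos δ cos h = 0.011392 + 0.646900 = 0.658292.
Flux = S₀ · cos θ_z = 470 × 0.658292 = 309.4 W/m².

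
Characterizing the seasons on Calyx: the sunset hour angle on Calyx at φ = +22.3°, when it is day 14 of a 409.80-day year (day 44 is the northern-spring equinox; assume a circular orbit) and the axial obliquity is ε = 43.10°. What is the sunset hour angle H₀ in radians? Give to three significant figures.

H₀ = 1.44 rad

Solar longitude: λ_s = 360° × (14 − 44)/409.80 = -26.354°, i.e. -26.354° + 360° = 333.646°.
sin δ = sin 43.10° × sin 333.646° = -0.30332, so δ = -17.657°.
cos H₀ = −tan φ · tan δ = −tan(+22.3°) × tan(-17.657°) = 0.1306, so H₀ = 1.4399 rad = 82.50°.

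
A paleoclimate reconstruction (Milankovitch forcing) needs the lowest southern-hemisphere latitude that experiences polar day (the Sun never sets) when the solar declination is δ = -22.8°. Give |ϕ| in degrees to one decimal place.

Polar day requires cos h₀ = −tan ϕ tan δ ≤ −1, i.e. tan ϕ tan δ ≥ 1.
The boundary is |tan ϕ| · |tan δ| = 1, so |ϕ| = 90° − |δ| = 90° − 22.8° = 67.2° in the southern hemisphere.

|ϕ| = 67.2°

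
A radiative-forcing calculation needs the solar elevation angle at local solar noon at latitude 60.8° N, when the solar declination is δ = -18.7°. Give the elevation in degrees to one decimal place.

10.5°

At local noon the hour angle is zero, so the zenith angle equals |ϕ − δ| = |+60.8° − (-18.700°)| = 79.500°.
Elevation = 90° − 79.500° = 10.5°.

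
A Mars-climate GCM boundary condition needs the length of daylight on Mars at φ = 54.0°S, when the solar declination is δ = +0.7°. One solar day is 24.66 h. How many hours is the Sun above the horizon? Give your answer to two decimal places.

cos H₀ = −tan φ · tan δ = −tan(-54.0°) × tan(+0.700°) = 0.0168, so H₀ = 1.5540 rad = 89.04°.
Daylight = 2H₀/(2π) × 24.66 h = (1.5540/π) × 24.66 = 12.20 h.

12.20 h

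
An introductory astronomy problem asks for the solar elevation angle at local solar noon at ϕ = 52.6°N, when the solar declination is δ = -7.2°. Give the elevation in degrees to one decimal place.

30.2°

At local noon the hour angle is zero, so the zenith angle equals |ϕ − δ| = |+52.6° − (-7.200°)| = 59.800°.
Elevation = 90° − 59.800° = 30.2°.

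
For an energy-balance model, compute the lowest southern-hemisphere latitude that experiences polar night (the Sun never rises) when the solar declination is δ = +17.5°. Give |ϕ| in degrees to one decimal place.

|ϕ| = 72.5°

Polar night requires cos h₀ = −tan ϕ tan δ ≥ 1, i.e. tan ϕ tan δ ≤ −1.
The boundary is |tan ϕ| · |tan δ| = 1, so |ϕ| = 90° − |δ| = 90° − 17.5° = 72.5° in the southern hemisphere.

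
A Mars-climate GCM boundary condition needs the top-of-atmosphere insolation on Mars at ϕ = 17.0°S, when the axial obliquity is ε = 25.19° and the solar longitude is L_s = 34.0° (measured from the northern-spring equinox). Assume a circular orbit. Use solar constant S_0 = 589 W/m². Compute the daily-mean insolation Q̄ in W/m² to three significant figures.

Solar declination: sin δ = sin ε · sin L_s = sin 25.19° × sin 34.0° = 0.23800, so δ = +13.769°.
cos h₀ = −tan(-17.0°) tan(+13.769°) = 0.0749, h₀ = 1.4958 rad.
Bracket: h₀ sin ϕ sin δ + cos ϕ cos δ sin h₀ = 1.4958×-0.29237×0.23800 + 0.95630×0.97126×0.99719 = -0.104084 + 0.926206 = 0.822122.
Q̄ = (S_0/π) × [bracket] = (589/π) × 0.822122 = 154.1 W/m².

Q̄ ≈ 154 W/m²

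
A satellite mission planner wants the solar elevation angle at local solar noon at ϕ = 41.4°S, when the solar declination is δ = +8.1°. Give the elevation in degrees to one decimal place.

40.5°

At local noon the hour angle is zero, so the zenith angle equals |ϕ − δ| = |-41.4° − (+8.100°)| = 49.500°.
Elevation = 90° − 49.500° = 40.5°.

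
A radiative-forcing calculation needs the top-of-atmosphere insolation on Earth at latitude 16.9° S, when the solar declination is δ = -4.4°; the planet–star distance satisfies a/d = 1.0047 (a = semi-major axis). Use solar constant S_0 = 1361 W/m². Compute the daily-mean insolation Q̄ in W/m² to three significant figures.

Q̄ ≈ 433 W/m²

cos h₀ = −tan(-16.9°) tan(-4.400°) = -0.0234, h₀ = 1.5942 rad.
Bracket: h₀ sin ϕ sin δ + cos ϕ cos δ sin h₀ = 1.5942×-0.29070×-0.07672 + 0.95681×0.99705×0.99973 = 0.035555 + 0.953730 = 0.989285.
Inverse-square distance factor (a/d)² = 1.0047² = 1.009422.
Q̄ = (S_0/π) × 1.009422 × [bracket] = (1361/π) × 1.009422 × 0.989285 = 432.6 W/m².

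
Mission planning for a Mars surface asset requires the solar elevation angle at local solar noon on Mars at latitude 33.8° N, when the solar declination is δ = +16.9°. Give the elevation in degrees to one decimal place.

73.1°

At local noon the hour angle is zero, so the zenith angle equals |φ − δ| = |+33.8° − (+16.900°)| = 16.900°.
Elevation = 90° − 16.900° = 73.1°.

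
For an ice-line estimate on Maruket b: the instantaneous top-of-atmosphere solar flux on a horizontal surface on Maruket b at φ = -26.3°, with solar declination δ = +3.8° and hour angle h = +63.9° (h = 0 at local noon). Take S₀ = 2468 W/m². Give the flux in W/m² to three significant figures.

899 W/m²

cos θ_z = sin φ sin δ + cos φ cos δ cos h = -0.029364 + 0.393532 = 0.364168.
Flux = S₀ · cos θ_z = 2468 × 0.364168 = 898.8 W/m².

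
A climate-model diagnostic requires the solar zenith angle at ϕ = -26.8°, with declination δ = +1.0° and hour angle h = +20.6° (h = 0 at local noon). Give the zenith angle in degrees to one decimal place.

cos θ_z = sin ϕ sin δ + cos ϕ cos δ cos h = -0.007869 + 0.835386 = 0.827517.
θ_z = arccos(0.827517) = 34.2°.

θ_z = 34.2°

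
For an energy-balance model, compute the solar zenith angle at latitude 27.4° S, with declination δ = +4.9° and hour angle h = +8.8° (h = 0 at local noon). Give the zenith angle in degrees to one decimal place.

cos θ_z = sin ϕ sin δ + cos ϕ cos δ cos h = -0.039309 + 0.874158 = 0.834849.
θ_z = arccos(0.834849) = 33.4°.

θ_z = 33.4°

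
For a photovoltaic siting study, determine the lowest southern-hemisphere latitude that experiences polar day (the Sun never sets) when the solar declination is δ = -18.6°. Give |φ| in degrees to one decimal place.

|φ| = 71.4°

Polar day requires cos H₀ = −tan φ tan δ ≤ −1, i.e. tan φ tan δ ≥ 1.
The boundary is |tan φ| · |tan δ| = 1, so |φ| = 90° − |δ| = 90° − 18.6° = 71.4° in the southern hemisphere.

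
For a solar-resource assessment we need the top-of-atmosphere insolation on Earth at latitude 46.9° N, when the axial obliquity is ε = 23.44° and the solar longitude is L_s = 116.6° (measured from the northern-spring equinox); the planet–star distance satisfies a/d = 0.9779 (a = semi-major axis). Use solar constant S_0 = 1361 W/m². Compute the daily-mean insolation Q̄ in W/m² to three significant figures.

Q̄ ≈ 456 W/m²

Solar declination: sin δ = sin ε · sin L_s = sin 23.44° × sin 116.6° = 0.35568, so δ = +20.835°.
cos h₀ = −tan(+46.9°) tan(+20.835°) = -0.4067, h₀ = 1.9896 rad.
Bracket: h₀ sin ϕ sin δ + cos ϕ cos δ sin h₀ = 1.9896×0.73016×0.35568 + 0.68327×0.93461×0.91357 = 0.516706 + 0.583398 = 1.100104.
Inverse-square distance factor (a/d)² = 0.9779² = 0.956288.
Q̄ = (S_0/π) × 0.956288 × [bracket] = (1361/π) × 0.956288 × 1.100104 = 455.8 W/m².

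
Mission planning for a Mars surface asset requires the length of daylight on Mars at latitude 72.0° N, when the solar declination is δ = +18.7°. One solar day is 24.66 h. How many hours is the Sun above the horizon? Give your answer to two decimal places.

24.66 h

Sunrise equation: cos H₀ = −tan φ · tan δ = -1.0417 ≤ −1, so the Sun never sets (polar day) and H₀ = π.
Daylight = 2H₀/(2π) × 24.66 h = (3.1416/π) × 24.66 = 24.66 h.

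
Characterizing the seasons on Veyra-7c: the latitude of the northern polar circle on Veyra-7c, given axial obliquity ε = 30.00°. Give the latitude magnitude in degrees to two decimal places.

60.00°

The polar circle is the lowest latitude that experiences at least one full rotation of continuous daylight at the northern-summer solstice; it lies at |φ| = 90° − ε = 90° − 30.00° = 60.00°.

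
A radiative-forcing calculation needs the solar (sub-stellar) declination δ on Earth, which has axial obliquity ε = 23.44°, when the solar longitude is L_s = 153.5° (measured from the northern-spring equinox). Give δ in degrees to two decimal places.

δ = +10.22°

sin δ = sin ε · sin L_s = sin 23.44° × sin 153.5° = 0.177492.
δ = arcsin(0.177492) = +10.22°.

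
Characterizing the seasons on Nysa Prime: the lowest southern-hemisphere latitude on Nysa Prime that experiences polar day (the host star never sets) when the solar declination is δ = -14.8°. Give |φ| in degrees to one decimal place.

Polar day requires cos H₀ = −tan φ tan δ ≤ −1, i.e. tan φ tan δ ≥ 1.
The boundary is |tan φ| · |tan δ| = 1, so |φ| = 90° − |δ| = 90° − 14.8° = 75.2° in the southern hemisphere.

|φ| = 75.2°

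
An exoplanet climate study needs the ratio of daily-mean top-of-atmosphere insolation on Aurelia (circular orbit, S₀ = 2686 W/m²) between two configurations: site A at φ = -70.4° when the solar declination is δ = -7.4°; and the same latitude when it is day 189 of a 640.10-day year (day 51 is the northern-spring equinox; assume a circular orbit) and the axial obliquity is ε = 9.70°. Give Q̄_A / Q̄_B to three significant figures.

— Configuration A (φ=-70.4°):
cos H₀ = −tan(-70.4°) tan(-7.400°) = -0.3647, H₀ = 1.9441 rad.
Bracket: H₀ sin φ sin δ + cos φ cos δ sin H₀ = 1.9441×-0.94206×-0.12880 + 0.33545×0.99167×0.93111 = 0.235892 + 0.309739 = 0.545631.
Q̄ = (S₀/π) × [bracket] = (2686/π) × 0.545631 = 466.50 W/m².
— Configuration B (φ=-70.4°):
Solar longitude: λ_s = 360° × (189 − 51)/640.10 = 77.613°.
sin δ = sin 9.70° × sin 77.613° = 0.16457, so δ = +9.472°.
cos H₀ = −tan(-70.4°) tan(+9.472°) = 0.4685, H₀ = 1.0832 rad.
Bracket: H₀ sin φ sin δ + cos φ cos δ sin H₀ = 1.0832×-0.94206×0.16457 + 0.33545×0.98637×0.88344 = -0.167934 + 0.292311 = 0.124377.
Q̄ = (S₀/π) × [bracket] = (2686/π) × 0.124377 = 106.34 W/m².
Ratio Q̄_A / Q̄_B = 466.50 / 106.34 = 4.387.

Q̄_A / Q̄_B ≈ 4.39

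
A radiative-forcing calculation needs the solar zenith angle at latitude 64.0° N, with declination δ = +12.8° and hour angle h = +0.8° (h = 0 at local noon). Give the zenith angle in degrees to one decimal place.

θ_z = 51.2°

cos θ_z = sin ϕ sin δ + cos ϕ cos δ cos h = 0.199126 + 0.427436 = 0.626562.
θ_z = arccos(0.626562) = 51.2°.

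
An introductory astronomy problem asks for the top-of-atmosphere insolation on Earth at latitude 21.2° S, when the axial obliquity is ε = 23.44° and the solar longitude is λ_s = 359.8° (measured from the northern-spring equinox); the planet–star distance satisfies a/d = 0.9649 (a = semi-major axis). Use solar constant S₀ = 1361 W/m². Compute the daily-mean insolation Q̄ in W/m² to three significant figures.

Q̄ ≈ 376 W/m²

Solar declination: sin δ = sin ε · sin λ_s = sin 23.44° × sin 359.8° = -0.00139, so δ = -0.080°.
cos H₀ = −tan(-21.2°) tan(-0.080°) = -0.0005, H₀ = 1.5713 rad.
Bracket: H₀ sin φ sin δ + cos φ cos δ sin H₀ = 1.5713×-0.36162×-0.00139 + 0.93232×1.00000×1.00000 = 0.000790 + 0.932320 = 0.933110.
Inverse-square distance factor (a/d)² = 0.9649² = 0.931032.
Q̄ = (S₀/π) × 0.931032 × [bracket] = (1361/π) × 0.931032 × 0.933110 = 376.4 W/m².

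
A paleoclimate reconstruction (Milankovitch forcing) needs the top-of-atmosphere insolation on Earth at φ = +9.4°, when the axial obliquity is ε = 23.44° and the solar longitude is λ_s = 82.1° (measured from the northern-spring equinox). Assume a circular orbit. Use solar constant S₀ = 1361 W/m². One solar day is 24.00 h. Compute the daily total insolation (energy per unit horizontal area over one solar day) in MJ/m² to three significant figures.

Solar declination: sin δ = sin ε · sin λ_s = sin 23.44° × sin 82.1° = 0.39401, so δ = +23.204°.
cos H₀ = −tan(+9.4°) tan(+23.204°) = -0.0710, H₀ = 1.6418 rad.
Bracket: H₀ sin φ sin δ + cos φ cos δ sin H₀ = 1.6418×0.16333×0.39401 + 0.98657×0.91910×0.99748 = 0.105656 + 0.904471 = 1.010127.
Q̄ = (S₀/π) × [bracket] = (1361/π) × 1.010127 = 437.61 W/m².
Daily total = Q̄ × 24.00 h × 3600 s/h = 437.61 × 24.00 × 3600 / 10⁶ = 37.81 MJ/m².

37.8 MJ/m²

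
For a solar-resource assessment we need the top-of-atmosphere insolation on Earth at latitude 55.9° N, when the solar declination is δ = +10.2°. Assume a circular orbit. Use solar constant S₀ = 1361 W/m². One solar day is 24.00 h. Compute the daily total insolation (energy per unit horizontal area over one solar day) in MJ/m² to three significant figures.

cos H₀ = −tan(+55.9°) tan(+10.200°) = -0.2658, H₀ = 1.8398 rad.
Bracket: H₀ sin φ sin δ + cos φ cos δ sin H₀ = 1.8398×0.82806×0.17708 + 0.56064×0.98420×0.96404 = 0.269775 + 0.531940 = 0.801715.
Q̄ = (S₀/π) × [bracket] = (1361/π) × 0.801715 = 347.32 W/m².
Daily total = Q̄ × 24.00 h × 3600 s/h = 347.32 × 24.00 × 3600 / 10⁶ = 30.01 MJ/m².

30.0 MJ/m²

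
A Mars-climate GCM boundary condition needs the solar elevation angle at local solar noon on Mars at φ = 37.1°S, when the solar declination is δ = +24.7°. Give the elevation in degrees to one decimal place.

28.2°

At local noon the hour angle is zero, so the zenith angle equals |φ − δ| = |-37.1° − (+24.700°)| = 61.800°.
Elevation = 90° − 61.800° = 28.2°.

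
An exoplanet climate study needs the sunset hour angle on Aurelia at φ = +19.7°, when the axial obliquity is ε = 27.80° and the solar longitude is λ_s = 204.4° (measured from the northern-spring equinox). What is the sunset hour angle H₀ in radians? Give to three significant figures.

H₀ = 1.50 rad

Solar declination: sin δ = sin ε · sin λ_s = sin 27.80° × sin 204.4° = -0.19267, so δ = -11.108°.
cos H₀ = −tan φ · tan δ = −tan(+19.7°) × tan(-11.108°) = 0.0703, so H₀ = 1.5004 rad = 85.97°.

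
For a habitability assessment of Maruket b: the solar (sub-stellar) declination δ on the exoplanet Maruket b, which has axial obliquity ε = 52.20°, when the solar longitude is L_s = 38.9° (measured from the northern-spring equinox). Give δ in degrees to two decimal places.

δ = +29.75°

sin δ = sin ε · sin L_s = sin 52.20° × sin 38.9° = 0.496188.
δ = arcsin(0.496188) = +29.75°.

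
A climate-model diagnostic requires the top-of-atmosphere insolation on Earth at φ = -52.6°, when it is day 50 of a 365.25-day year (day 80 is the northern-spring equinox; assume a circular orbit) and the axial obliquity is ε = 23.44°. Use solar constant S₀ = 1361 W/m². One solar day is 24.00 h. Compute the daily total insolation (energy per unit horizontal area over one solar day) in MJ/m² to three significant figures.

Solar longitude: λ_s = 360° × (50 − 80)/365.25 = -29.569°, i.e. -29.569° + 360° = 330.431°.
sin δ = sin 23.44° × sin 330.431° = -0.19630, so δ = -11.320°.
cos H₀ = −tan(-52.6°) tan(-11.320°) = -0.2618, H₀ = 1.8357 rad.
Bracket: H₀ sin φ sin δ + cos φ cos δ sin H₀ = 1.8357×-0.79441×-0.19630 + 0.60738×0.98054×0.96511 = 0.286264 + 0.574781 = 0.861045.
Q̄ = (S₀/π) × [bracket] = (1361/π) × 0.861045 = 373.02 W/m².
Daily total = Q̄ × 24.00 h × 3600 s/h = 373.02 × 24.00 × 3600 / 10⁶ = 32.23 MJ/m².

32.2 MJ/m²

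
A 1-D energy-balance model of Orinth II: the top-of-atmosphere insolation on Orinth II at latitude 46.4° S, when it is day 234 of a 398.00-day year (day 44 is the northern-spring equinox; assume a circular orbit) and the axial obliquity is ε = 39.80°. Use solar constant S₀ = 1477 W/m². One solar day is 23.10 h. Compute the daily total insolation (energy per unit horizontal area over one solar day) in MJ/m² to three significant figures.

Solar longitude: λ_s = 360° × (234 − 44)/398.00 = 171.859°.
sin δ = sin 39.80° × sin 171.859° = 0.09064, so δ = +5.201°.
cos H₀ = −tan(-46.4°) tan(+5.201°) = 0.0956, H₀ = 1.4751 rad.
Bracket: H₀ sin φ sin δ + cos φ cos δ sin H₀ = 1.4751×-0.72417×0.09064 + 0.68962×0.99588×0.99542 = -0.096824 + 0.683633 = 0.586809.
Q̄ = (S₀/π) × [bracket] = (1477/π) × 0.586809 = 275.88 W/m².
Daily total = Q̄ × 23.10 h × 3600 s/h = 275.88 × 23.10 × 3600 / 10⁶ = 22.94 MJ/m².

22.9 MJ/m²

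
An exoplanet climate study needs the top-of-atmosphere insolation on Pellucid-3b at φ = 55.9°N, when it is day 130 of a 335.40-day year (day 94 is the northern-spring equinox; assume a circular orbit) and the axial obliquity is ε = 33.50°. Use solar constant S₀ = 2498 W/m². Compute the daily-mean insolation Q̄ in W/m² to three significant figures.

Q̄ ≈ 838 W/m²

Solar longitude: λ_s = 360° × (130 − 94)/335.40 = 38.640°.
sin δ = sin 33.50° × sin 38.640° = 0.34465, so δ = +20.160°.
cos H₀ = −tan(+55.9°) tan(+20.160°) = -0.5423, H₀ = 2.1439 rad.
Bracket: H₀ sin φ sin δ + cos φ cos δ sin H₀ = 2.1439×0.82806×0.34465 + 0.56064×0.93873×0.84021 = 0.611850 + 0.442194 = 1.054044.
Q̄ = (S₀/π) × [bracket] = (2498/π) × 1.054044 = 838.1 W/m².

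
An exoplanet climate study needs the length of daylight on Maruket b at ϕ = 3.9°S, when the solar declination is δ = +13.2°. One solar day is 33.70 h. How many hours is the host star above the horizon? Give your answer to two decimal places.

cos h₀ = −tan ϕ · tan δ = −tan(-3.9°) × tan(+13.200°) = 0.0160, so h₀ = 1.5548 rad = 89.08°.
Daylight = 2h₀/(2π) × 33.70 h = (1.5548/π) × 33.70 = 16.68 h.

16.68 h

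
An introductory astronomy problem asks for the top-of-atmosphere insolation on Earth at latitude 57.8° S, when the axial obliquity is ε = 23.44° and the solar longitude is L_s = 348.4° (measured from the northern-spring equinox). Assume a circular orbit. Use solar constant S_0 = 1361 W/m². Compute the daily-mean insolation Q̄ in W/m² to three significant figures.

Q̄ ≈ 278 W/m²

Solar declination: sin δ = sin ε · sin L_s = sin 23.44° × sin 348.4° = -0.07999, so δ = -4.588°.
cos h₀ = −tan(-57.8°) tan(-4.588°) = -0.1274, h₀ = 1.6986 rad.
Bracket: h₀ sin ϕ sin δ + cos ϕ cos δ sin h₀ = 1.6986×-0.84619×-0.07999 + 0.53288×0.99680×0.99185 = 0.114973 + 0.526846 = 0.641819.
Q̄ = (S_0/π) × [bracket] = (1361/π) × 0.641819 = 278.0 W/m².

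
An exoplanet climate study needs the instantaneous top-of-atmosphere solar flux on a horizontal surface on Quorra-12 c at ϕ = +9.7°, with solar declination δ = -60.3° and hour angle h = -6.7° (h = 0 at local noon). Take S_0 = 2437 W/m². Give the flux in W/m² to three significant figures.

825 W/m²

cos θ_z = sin ϕ sin δ + cos ϕ cos δ cos h = -0.146355 + 0.485040 = 0.338685.
Flux = S_0 · cos θ_z = 2437 × 0.338685 = 825.4 W/m².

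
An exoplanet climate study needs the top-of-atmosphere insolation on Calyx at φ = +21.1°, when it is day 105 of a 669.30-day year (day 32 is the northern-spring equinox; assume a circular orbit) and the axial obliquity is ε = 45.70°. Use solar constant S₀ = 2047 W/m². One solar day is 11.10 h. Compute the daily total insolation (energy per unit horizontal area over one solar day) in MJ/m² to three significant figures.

28.7 MJ/m²

Solar longitude: λ_s = 360° × (105 − 32)/669.30 = 39.265°.
sin δ = sin 45.70° × sin 39.265° = 0.45297, so δ = +26.934°.
cos H₀ = −tan(+21.1°) tan(+26.934°) = -0.1961, H₀ = 1.7681 rad.
Bracket: H₀ sin φ sin δ + cos φ cos δ sin H₀ = 1.7681×0.36000×0.45297 + 0.93295×0.89153×0.98059 = 0.288323 + 0.815609 = 1.103932.
Q̄ = (S₀/π) × [bracket] = (2047/π) × 1.103932 = 719.30 W/m².
Daily total = Q̄ × 11.10 h × 3600 s/h = 719.30 × 11.10 × 3600 / 10⁶ = 28.74 MJ/m².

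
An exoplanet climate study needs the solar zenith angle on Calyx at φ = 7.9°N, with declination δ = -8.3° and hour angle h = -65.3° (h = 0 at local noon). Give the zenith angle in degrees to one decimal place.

θ_z = 67.1°

cos θ_z = sin φ sin δ + cos φ cos δ cos h = -0.019841 + 0.409566 = 0.389725.
θ_z = arccos(0.389725) = 67.1°.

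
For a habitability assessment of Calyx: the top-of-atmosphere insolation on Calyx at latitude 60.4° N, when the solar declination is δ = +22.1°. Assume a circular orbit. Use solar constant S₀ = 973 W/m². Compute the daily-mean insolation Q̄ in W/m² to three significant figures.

Q̄ ≈ 339 W/m²

cos H₀ = −tan(+60.4°) tan(+22.100°) = -0.7148, H₀ = 2.3671 rad.
Bracket: H₀ sin φ sin δ + cos φ cos δ sin H₀ = 2.3671×0.86949×0.37622 + 0.49394×0.92653×0.69934 = 0.774325 + 0.320053 = 1.094378.
Q̄ = (S₀/π) × [bracket] = (973/π) × 1.094378 = 338.9 W/m².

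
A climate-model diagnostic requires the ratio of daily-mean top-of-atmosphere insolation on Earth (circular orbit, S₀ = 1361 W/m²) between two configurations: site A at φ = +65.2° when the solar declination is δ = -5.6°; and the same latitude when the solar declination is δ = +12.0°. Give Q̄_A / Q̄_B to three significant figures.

Q̄_A / Q̄_B ≈ 0.383

— Configuration A (φ=+65.2°):
cos H₀ = −tan(+65.2°) tan(-5.600°) = 0.2122, H₀ = 1.3570 rad.
Bracket: H₀ sin φ sin δ + cos φ cos δ sin H₀ = 1.3570×0.90778×-0.09758 + 0.41945×0.99523×0.97723 = -0.120205 + 0.407944 = 0.287739.
Q̄ = (S₀/π) × [bracket] = (1361/π) × 0.287739 = 124.65 W/m².
— Configuration B (φ=+65.2°):
cos H₀ = −tan(+65.2°) tan(+12.000°) = -0.4600, H₀ = 2.0488 rad.
Bracket: H₀ sin φ sin δ + cos φ cos δ sin H₀ = 2.0488×0.90778×0.20791 + 0.41945×0.97815×0.88791 = 0.386683 + 0.364296 = 0.750979.
Q̄ = (S₀/π) × [bracket] = (1361/π) × 0.750979 = 325.34 W/m².
Ratio Q̄_A / Q̄_B = 124.65 / 325.34 = 0.3831.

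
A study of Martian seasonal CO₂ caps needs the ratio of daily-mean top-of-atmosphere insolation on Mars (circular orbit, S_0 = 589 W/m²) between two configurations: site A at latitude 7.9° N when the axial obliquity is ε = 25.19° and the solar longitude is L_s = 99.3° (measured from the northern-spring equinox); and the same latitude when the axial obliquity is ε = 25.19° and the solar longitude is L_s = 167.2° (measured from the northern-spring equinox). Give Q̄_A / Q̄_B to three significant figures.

— Configuration A (ϕ=+7.9°):
Solar declination: sin δ = sin ε · sin L_s = sin 25.19° × sin 99.3° = 0.42003, so δ = +24.836°.
cos h₀ = −tan(+7.9°) tan(+24.836°) = -0.0642, h₀ = 1.6351 rad.
Bracket: h₀ sin ϕ sin δ + cos ϕ cos δ sin h₀ = 1.6351×0.13744×0.42003 + 0.99051×0.90751×0.99794 = 0.094393 + 0.897046 = 0.991439.
Q̄ = (S_0/π) × [bracket] = (589/π) × 0.991439 = 185.88 W/m².
— Configuration B (ϕ=+7.9°):
Solar declination: sin δ = sin ε · sin L_s = sin 25.19° × sin 167.2° = 0.09430, so δ = +5.411°.
cos h₀ = −tan(+7.9°) tan(+5.411°) = -0.0131, h₀ = 1.5839 rad.
Bracket: h₀ sin ϕ sin δ + cos ϕ cos δ sin h₀ = 1.5839×0.13744×0.09430 + 0.99051×0.99554×0.99991 = 0.020528 + 0.986004 = 1.006532.
Q̄ = (S_0/π) × [bracket] = (589/π) × 1.006532 = 188.71 W/m².
Ratio Q̄_A / Q̄_B = 185.88 / 188.71 = 0.9850.

Q̄_A / Q̄_B ≈ 0.985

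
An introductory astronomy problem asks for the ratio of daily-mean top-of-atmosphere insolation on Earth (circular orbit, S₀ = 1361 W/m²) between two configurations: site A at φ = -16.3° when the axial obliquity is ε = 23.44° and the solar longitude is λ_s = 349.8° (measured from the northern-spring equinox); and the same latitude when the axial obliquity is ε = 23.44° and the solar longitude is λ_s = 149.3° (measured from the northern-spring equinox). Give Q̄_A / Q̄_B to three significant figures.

— Configuration A (φ=-16.3°):
Solar declination: sin δ = sin ε · sin λ_s = sin 23.44° × sin 349.8° = -0.07044, so δ = -4.039°.
cos H₀ = −tan(-16.3°) tan(-4.039°) = -0.0207, H₀ = 1.5914 rad.
Bracket: H₀ sin φ sin δ + cos φ cos δ sin H₀ = 1.5914×-0.28067×-0.07044 + 0.95981×0.99752×0.99979 = 0.031463 + 0.957229 = 0.988692.
Q̄ = (S₀/π) × [bracket] = (1361/π) × 0.988692 = 428.32 W/m².
— Configuration B (φ=-16.3°):
Solar declination: sin δ = sin ε · sin λ_s = sin 23.44° × sin 149.3° = 0.20309, so δ = +11.718°.
cos H₀ = −tan(-16.3°) tan(+11.718°) = 0.0607, H₀ = 1.5101 rad.
Bracket: H₀ sin φ sin δ + cos φ cos δ sin H₀ = 1.5101×-0.28067×0.20309 + 0.95981×0.97916×0.99816 = -0.086078 + 0.938078 = 0.852000.
Q̄ = (S₀/π) × [bracket] = (1361/π) × 0.852000 = 369.10 W/m².
Ratio Q̄_A / Q̄_B = 428.32 / 369.10 = 1.160.

Q̄_A / Q̄_B ≈ 1.16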